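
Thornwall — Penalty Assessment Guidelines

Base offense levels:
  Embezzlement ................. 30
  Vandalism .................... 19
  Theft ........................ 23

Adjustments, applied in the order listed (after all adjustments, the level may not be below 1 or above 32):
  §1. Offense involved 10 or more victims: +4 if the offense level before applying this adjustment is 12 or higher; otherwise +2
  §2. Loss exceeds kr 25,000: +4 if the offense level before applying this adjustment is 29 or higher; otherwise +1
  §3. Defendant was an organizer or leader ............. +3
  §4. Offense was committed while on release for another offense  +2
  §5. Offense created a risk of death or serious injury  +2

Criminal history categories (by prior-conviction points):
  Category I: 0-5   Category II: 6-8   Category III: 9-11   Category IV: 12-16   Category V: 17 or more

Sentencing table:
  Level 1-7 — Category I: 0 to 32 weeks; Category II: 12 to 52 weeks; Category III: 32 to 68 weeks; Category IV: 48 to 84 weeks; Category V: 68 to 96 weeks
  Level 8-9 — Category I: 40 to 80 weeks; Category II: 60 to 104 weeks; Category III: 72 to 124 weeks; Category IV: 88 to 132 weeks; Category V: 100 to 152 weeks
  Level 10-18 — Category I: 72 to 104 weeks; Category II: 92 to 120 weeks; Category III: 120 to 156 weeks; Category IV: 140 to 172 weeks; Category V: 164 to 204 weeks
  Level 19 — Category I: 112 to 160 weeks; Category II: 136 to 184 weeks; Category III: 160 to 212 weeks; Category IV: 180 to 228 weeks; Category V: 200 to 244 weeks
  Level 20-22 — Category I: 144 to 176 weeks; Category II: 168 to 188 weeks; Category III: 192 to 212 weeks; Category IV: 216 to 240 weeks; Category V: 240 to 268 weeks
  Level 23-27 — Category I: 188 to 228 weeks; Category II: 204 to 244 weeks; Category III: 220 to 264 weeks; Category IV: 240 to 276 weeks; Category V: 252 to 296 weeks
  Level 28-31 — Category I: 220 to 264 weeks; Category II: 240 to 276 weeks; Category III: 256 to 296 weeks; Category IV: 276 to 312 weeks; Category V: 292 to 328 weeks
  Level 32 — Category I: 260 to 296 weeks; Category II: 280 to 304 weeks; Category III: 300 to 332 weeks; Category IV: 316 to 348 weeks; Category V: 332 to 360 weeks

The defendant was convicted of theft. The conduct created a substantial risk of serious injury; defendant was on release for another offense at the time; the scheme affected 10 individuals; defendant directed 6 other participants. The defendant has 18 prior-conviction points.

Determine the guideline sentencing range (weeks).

332-360 weeks

Base offense level for theft: 23.
§1 applies (level before this adjustment is 23 ≥ 12, so +4): 23 + 4 = 27.
§2 does not apply.
§3 applies: 27 + 3 = 30.
§4 applies: 30 + 2 = 32.
§5 applies: 32 + 2 = 34.
Level 34 exceeds the maximum of 32; capped at 32.
Final offense level: 32.
Criminal history: 18 prior points → Category V (17+).
Level 32 falls in the 32 band.
Grid: Level 32 × Category V = 332-360 weeks.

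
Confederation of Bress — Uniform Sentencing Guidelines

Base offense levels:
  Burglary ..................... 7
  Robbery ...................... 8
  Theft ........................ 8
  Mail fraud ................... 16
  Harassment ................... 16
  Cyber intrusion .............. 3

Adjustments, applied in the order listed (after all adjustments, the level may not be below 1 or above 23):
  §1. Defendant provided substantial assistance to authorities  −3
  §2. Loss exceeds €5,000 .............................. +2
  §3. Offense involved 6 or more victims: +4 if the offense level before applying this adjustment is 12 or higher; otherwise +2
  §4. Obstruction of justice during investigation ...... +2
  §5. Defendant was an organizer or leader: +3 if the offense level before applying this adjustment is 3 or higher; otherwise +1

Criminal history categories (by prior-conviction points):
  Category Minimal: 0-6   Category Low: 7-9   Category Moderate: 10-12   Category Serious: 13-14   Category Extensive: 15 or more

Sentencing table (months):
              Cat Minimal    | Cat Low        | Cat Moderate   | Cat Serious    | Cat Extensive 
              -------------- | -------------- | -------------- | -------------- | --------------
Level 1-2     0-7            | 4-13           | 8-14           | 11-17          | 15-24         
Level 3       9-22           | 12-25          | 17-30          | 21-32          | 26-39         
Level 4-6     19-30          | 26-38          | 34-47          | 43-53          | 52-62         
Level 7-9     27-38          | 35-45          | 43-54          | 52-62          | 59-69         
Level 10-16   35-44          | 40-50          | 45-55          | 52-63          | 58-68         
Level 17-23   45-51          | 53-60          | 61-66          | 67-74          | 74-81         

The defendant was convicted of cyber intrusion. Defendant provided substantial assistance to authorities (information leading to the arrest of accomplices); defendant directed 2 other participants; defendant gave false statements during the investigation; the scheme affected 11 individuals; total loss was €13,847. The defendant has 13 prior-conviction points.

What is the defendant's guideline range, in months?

Base offense level for cyber intrusion: 3.
§1 applies: 3 − 3 = 0.
§2 applies: 0 + 2 = 2.
§3 applies (level before this adjustment is 2 < 12, so +2): 2 + 2 = 4.
§4 applies: 4 + 2 = 6.
§5 applies (level before this adjustment is 6 ≥ 3, so +3): 6 + 3 = 9.
Final offense level: 9.
Criminal history: 13 prior points → Category Serious (13-14).
Level 9 falls in the 7-9 band.
Grid: Level 7-9 × Category Serious = 52-62 months.

52-62 months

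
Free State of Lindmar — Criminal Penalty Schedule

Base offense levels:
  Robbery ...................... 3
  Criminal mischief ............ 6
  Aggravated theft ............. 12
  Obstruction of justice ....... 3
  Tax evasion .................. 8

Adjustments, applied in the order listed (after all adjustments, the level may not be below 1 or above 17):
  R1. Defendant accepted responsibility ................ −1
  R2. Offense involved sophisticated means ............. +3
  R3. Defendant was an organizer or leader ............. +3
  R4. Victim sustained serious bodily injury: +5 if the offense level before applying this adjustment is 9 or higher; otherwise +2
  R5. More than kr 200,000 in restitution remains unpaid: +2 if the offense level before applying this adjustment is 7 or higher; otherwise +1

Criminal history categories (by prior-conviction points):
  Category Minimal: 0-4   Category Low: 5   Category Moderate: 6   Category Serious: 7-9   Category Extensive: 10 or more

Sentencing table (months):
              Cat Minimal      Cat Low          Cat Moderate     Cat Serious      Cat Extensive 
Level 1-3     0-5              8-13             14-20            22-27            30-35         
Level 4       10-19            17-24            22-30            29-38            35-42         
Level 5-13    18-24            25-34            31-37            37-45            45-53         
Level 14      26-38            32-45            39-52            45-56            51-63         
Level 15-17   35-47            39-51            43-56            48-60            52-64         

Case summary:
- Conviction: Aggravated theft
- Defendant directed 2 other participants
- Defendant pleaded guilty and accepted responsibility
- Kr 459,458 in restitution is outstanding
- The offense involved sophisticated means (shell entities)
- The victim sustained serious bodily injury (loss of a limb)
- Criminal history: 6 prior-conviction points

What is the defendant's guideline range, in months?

43-56 months

Base offense level for aggravated theft: 12.
R1 applies: 12 − 1 = 11.
R2 applies: 11 + 3 = 14.
R3 applies: 14 + 3 = 17.
R4 applies (level before this adjustment is 17 ≥ 9, so +5): 17 + 5 = 22.
R5 applies (level before this adjustment is 22 ≥ 7, so +2): 22 + 2 = 24.
Level 24 exceeds the maximum of 17; capped at 17.
Final offense level: 17.
Criminal history: 6 prior points → Category Moderate (6).
Level 17 falls in the 15-17 band.
Grid: Level 15-17 × Category Moderate = 43-56 months.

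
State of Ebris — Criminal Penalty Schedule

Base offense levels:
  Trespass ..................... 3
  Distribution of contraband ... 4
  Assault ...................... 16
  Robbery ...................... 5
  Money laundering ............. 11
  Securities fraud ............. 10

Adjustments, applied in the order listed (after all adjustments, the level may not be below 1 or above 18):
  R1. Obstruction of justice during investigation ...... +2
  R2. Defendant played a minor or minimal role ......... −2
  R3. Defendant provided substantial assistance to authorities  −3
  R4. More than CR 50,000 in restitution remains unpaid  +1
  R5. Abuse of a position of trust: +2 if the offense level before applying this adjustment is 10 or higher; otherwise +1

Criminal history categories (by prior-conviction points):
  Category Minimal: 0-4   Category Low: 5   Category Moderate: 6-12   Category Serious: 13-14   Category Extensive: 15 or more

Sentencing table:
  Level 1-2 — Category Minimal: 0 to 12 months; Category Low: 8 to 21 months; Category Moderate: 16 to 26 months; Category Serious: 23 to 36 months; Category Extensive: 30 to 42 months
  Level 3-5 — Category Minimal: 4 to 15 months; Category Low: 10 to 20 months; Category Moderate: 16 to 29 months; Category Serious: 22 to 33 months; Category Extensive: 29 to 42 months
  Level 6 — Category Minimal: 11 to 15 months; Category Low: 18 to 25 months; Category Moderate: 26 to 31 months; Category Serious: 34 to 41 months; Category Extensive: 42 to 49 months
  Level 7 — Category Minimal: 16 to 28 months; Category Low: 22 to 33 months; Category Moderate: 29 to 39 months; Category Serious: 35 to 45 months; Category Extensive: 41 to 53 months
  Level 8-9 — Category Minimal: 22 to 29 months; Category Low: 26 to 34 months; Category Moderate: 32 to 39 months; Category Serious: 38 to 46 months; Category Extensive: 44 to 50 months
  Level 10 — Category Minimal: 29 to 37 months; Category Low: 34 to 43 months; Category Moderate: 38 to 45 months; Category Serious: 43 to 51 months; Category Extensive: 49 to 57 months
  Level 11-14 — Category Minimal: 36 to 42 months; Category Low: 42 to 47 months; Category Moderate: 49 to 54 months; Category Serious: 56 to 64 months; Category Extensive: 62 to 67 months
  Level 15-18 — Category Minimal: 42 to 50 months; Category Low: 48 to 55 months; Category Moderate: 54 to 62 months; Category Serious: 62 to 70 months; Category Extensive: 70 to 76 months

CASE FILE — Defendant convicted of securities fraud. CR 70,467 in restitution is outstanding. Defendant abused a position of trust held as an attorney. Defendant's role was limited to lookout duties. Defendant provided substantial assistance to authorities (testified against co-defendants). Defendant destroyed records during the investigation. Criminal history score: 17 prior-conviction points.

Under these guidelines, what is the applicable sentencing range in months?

44-50 months

Base offense level for securities fraud: 10.
R1 applies: 10 + 2 = 12.
R2 applies: 12 − 2 = 10.
R3 applies: 10 − 3 = 7.
R4 applies: 7 + 1 = 8.
R5 applies (level before this adjustment is 8 < 10, so +1): 8 + 1 = 9.
Final offense level: 9.
Criminal history: 17 prior points → Category Extensive (15+).
Level 9 falls in the 8-9 band.
Grid: Level 8-9 × Category Extensive = 44-50 months.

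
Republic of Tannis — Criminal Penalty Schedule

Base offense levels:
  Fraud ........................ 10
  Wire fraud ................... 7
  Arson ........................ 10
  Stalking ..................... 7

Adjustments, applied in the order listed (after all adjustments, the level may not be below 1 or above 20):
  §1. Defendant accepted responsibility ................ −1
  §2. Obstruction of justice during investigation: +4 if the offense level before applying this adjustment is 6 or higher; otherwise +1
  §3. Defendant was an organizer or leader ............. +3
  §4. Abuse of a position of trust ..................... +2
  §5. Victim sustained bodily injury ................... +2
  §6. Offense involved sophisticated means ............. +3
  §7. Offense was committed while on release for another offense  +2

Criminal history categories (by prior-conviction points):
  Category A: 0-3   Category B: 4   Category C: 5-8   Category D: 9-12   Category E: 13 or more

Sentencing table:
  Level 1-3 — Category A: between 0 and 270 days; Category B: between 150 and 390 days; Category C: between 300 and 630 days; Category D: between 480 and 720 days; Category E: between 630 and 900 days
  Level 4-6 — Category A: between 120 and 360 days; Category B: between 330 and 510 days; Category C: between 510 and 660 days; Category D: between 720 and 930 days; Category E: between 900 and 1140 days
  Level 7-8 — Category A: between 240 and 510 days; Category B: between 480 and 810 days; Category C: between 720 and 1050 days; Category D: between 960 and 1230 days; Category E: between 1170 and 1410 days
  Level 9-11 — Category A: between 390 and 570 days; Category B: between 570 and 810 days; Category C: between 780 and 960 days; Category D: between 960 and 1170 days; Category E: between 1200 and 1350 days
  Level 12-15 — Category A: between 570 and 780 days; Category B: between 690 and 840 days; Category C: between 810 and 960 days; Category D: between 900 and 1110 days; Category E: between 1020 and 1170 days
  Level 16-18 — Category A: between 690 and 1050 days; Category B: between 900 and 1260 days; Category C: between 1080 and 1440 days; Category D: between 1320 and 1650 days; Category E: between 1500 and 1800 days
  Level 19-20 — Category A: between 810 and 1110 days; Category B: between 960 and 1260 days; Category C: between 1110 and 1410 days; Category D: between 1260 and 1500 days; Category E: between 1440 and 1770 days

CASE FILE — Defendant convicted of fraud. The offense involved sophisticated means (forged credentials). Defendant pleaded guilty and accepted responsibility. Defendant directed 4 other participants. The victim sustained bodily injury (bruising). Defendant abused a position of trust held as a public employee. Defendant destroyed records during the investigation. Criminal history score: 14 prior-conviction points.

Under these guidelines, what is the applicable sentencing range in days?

1440-1770 days

Base offense level for fraud: 10.
§1 applies: 10 − 1 = 9.
§2 applies (level before this adjustment is 9 ≥ 6, so +4): 9 + 4 = 13.
§3 applies: 13 + 3 = 16.
§4 applies: 16 + 2 = 18.
§5 applies: 18 + 2 = 20.
§6 applies: 20 + 3 = 23.
§7 does not apply.
Level 23 exceeds the maximum of 20; capped at 20.
Final offense level: 20.
Criminal history: 14 prior points → Category E (13+).
Level 20 falls in the 19-20 band.
Grid: Level 19-20 × Category E = 1440-1770 days.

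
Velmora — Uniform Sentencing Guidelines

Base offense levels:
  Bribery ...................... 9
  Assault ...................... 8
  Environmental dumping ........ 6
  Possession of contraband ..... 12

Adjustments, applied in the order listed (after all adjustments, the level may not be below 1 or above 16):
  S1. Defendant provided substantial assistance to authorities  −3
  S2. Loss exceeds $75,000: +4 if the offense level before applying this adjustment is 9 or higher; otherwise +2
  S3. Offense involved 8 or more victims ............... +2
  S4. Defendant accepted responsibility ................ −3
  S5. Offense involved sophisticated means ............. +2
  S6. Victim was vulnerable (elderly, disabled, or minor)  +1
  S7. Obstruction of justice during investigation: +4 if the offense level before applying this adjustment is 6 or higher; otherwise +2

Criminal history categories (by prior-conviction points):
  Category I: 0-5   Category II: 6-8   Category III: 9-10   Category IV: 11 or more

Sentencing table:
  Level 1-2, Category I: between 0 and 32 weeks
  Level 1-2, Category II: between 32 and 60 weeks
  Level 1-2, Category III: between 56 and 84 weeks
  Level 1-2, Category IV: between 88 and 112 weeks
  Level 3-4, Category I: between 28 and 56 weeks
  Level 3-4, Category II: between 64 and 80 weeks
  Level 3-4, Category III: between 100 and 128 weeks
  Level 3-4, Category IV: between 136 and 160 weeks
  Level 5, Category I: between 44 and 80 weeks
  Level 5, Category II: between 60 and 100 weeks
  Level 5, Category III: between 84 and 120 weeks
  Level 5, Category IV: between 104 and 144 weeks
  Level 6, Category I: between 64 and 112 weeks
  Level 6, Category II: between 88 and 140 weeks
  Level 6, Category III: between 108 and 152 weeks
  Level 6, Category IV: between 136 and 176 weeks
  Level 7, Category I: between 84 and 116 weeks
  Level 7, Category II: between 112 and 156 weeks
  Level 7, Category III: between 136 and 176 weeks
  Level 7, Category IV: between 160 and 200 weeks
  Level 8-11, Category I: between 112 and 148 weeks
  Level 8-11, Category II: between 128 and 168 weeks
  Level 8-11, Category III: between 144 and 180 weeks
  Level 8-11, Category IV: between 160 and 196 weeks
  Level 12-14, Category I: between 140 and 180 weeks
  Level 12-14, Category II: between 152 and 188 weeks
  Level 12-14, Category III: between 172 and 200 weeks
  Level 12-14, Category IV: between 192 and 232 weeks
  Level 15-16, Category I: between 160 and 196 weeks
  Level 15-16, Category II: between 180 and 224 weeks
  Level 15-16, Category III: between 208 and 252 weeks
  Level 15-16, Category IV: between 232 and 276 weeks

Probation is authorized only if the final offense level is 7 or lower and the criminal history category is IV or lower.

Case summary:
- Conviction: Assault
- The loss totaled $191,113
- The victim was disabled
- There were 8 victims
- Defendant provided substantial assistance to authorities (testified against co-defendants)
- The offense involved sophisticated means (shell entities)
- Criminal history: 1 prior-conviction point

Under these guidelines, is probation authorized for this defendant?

No

Base offense level for assault: 8.
S1 applies: 8 − 3 = 5.
S2 applies (level before this adjustment is 5 < 9, so +2): 5 + 2 = 7.
S3 applies: 7 + 2 = 9.
S4 does not apply.
S5 applies: 9 + 2 = 11.
S6 applies: 11 + 1 = 12.
S7 does not apply.
Final offense level: 12.
Criminal history: 1 prior point → Category I (0-5).
Level 12 falls in the 12-14 band.
Grid: Level 12-14 × Category I = 140-180 weeks.
Probation check: level 12 > 7 and category I ≤ IV → not eligible.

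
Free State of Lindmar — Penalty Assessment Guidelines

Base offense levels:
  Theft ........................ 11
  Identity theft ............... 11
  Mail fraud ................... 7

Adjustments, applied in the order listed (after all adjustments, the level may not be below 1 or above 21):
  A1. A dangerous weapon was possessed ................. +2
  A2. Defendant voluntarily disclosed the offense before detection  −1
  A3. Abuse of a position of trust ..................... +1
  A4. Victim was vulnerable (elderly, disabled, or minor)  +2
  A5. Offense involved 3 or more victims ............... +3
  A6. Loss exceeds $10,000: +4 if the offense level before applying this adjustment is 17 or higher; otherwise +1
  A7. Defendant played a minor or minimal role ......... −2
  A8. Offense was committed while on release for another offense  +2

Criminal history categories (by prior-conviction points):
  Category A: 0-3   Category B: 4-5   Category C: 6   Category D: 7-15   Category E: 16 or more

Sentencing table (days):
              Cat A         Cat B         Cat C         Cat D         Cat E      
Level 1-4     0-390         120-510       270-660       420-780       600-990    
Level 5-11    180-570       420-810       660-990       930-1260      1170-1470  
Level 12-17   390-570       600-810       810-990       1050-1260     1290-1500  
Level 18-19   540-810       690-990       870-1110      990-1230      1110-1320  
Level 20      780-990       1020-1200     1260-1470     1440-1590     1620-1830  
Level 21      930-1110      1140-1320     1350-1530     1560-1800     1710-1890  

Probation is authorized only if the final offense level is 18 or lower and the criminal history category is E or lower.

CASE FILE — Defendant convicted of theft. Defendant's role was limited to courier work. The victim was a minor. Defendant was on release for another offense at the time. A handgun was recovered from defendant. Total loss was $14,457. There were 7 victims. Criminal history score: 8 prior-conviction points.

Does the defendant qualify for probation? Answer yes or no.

Base offense level for theft: 11.
A1 applies: 11 + 2 = 13.
A2 does not apply.
A4 applies: 13 + 2 = 15.
A5 applies: 15 + 3 = 18.
A6 applies (level before this adjustment is 18 ≥ 17, so +4): 18 + 4 = 22.
A7 applies: 22 − 2 = 20.
A8 applies: 20 + 2 = 22.
Level 22 exceeds the maximum of 21; capped at 21.
Final offense level: 21.
Criminal history: 8 prior points → Category D (7-15).
Level 21 falls in the 21 band.
Grid: Level 21 × Category D = 1560-1800 days.
Probation check: level 21 > 18 and category D ≤ E → not eligible.

No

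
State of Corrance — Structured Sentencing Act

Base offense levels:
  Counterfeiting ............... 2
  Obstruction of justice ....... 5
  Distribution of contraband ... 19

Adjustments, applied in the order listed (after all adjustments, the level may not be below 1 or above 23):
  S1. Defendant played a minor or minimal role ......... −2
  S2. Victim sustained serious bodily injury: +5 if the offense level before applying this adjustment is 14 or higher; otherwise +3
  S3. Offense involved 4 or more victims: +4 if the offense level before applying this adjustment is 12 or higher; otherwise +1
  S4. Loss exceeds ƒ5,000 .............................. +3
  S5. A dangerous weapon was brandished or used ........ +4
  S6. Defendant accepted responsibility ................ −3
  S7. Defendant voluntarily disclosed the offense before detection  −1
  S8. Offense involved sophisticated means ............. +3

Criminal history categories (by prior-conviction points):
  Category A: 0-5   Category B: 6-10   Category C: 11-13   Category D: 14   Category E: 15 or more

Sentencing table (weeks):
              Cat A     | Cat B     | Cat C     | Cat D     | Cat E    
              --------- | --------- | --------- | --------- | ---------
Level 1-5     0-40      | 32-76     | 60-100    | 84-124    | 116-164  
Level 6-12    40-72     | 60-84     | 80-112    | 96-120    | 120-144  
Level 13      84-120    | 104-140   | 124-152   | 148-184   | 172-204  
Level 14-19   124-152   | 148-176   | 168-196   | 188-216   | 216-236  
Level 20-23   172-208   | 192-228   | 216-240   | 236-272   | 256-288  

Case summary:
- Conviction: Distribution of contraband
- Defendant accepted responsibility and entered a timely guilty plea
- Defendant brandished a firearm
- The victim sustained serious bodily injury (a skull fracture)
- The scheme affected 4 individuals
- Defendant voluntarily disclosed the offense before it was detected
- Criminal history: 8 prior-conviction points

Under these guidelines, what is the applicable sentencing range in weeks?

192-228 weeks

Base offense level for distribution of contraband: 19.
S1 does not apply.
S2 applies (level before this adjustment is 19 ≥ 14, so +5): 19 + 5 = 24.
S3 applies (level before this adjustment is 24 ≥ 12, so +4): 24 + 4 = 28.
S5 applies: 28 + 4 = 32.
S6 applies: 32 − 3 = 29.
S7 applies: 29 − 1 = 28.
Level 28 exceeds the maximum of 23; capped at 23.
Final offense level: 23.
Criminal history: 8 prior points → Category B (6-10).
Level 23 falls in the 20-23 band.
Grid: Level 20-23 × Category B = 192-228 weeks.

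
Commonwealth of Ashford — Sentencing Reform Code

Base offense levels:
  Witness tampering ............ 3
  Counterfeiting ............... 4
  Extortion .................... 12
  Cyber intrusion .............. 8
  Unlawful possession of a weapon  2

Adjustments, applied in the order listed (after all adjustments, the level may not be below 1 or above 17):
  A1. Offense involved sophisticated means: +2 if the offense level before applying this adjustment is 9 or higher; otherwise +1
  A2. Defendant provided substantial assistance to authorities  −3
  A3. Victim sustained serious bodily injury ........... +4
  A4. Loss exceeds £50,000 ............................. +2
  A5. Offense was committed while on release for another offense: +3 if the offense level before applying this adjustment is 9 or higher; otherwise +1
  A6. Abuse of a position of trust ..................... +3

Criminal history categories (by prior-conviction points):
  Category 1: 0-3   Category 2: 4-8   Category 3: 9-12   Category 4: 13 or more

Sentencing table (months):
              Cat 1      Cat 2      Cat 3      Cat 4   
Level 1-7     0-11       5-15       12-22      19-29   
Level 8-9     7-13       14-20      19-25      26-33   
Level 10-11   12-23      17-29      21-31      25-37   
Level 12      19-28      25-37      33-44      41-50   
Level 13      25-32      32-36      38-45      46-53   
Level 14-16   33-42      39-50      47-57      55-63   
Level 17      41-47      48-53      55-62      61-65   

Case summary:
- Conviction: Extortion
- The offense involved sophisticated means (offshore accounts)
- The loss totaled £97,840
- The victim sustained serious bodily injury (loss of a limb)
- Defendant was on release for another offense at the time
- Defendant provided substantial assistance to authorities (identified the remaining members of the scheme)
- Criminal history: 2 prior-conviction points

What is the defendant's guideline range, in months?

Base offense level for extortion: 12.
A1 applies (level before this adjustment is 12 ≥ 9, so +2): 12 + 2 = 14.
A2 applies: 14 − 3 = 11.
A3 applies: 11 + 4 = 15.
A4 applies: 15 + 2 = 17.
A5 applies (level before this adjustment is 17 ≥ 9, so +3): 17 + 3 = 20.
A6 does not apply.
Level 20 exceeds the maximum of 17; capped at 17.
Final offense level: 17.
Criminal history: 2 prior points → Category 1 (0-3).
Level 17 falls in the 17 band.
Grid: Level 17 × Category 1 = 41-47 months.

41-47 months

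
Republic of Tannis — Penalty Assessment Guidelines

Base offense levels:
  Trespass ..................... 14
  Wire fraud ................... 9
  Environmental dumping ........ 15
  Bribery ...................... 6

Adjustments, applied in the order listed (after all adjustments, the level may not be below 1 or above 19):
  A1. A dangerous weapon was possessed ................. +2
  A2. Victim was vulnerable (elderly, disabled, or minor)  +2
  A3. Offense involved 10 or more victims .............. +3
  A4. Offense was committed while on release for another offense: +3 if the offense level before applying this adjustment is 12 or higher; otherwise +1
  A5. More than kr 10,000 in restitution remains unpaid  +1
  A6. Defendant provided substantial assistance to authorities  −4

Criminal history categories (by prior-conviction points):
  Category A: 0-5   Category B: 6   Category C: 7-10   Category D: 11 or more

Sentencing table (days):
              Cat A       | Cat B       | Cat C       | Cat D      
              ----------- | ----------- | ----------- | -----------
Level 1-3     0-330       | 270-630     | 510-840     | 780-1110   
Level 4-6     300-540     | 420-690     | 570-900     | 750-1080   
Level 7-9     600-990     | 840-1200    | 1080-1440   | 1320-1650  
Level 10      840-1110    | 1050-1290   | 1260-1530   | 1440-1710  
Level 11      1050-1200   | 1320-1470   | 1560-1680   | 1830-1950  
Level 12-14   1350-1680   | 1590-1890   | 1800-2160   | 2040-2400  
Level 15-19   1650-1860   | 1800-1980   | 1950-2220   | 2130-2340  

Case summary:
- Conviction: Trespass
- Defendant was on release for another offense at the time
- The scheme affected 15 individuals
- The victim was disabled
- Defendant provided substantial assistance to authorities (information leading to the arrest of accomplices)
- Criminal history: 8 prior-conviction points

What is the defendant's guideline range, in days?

Base offense level for trespass: 14.
A2 applies: 14 + 2 = 16.
A3 applies: 16 + 3 = 19.
A4 applies (level before this adjustment is 19 ≥ 12, so +3): 19 + 3 = 22.
A5 does not apply.
A6 applies: 22 − 4 = 18.
Final offense level: 18.
Criminal history: 8 prior points → Category C (7-10).
Level 18 falls in the 15-19 band.
Grid: Level 15-19 × Category C = 1950-2220 days.

1950-2220 days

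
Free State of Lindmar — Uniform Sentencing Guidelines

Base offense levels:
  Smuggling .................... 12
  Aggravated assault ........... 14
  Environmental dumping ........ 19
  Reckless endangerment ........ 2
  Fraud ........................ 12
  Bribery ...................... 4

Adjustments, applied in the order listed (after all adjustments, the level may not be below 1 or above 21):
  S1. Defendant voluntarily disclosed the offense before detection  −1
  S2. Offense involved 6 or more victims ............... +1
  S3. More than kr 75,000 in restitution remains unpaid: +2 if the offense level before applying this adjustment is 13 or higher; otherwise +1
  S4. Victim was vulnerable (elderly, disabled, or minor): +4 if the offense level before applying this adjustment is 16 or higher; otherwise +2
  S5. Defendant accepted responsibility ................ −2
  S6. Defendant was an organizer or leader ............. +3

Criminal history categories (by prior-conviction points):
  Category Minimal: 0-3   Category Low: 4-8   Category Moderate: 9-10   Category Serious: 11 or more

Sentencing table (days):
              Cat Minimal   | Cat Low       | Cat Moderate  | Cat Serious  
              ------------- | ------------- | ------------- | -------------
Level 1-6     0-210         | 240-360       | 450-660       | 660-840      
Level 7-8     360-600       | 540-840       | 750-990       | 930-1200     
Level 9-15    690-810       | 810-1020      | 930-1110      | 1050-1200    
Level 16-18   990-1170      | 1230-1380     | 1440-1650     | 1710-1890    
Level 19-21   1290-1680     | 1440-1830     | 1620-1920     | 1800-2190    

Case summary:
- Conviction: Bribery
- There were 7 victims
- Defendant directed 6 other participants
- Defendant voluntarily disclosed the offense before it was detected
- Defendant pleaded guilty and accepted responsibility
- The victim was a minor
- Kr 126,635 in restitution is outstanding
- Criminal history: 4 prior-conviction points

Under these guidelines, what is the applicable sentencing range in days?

Base offense level for bribery: 4.
S1 applies: 4 − 1 = 3.
S2 applies: 3 + 1 = 4.
S3 applies (level before this adjustment is 4 < 13, so +1): 4 + 1 = 5.
S4 applies (level before this adjustment is 5 < 16, so +2): 5 + 2 = 7.
S5 applies: 7 − 2 = 5.
S6 applies: 5 + 3 = 8.
Final offense level: 8.
Criminal history: 4 prior points → Category Low (4-8).
Level 8 falls in the 7-8 band.
Grid: Level 7-8 × Category Low = 540-840 days.

540-840 days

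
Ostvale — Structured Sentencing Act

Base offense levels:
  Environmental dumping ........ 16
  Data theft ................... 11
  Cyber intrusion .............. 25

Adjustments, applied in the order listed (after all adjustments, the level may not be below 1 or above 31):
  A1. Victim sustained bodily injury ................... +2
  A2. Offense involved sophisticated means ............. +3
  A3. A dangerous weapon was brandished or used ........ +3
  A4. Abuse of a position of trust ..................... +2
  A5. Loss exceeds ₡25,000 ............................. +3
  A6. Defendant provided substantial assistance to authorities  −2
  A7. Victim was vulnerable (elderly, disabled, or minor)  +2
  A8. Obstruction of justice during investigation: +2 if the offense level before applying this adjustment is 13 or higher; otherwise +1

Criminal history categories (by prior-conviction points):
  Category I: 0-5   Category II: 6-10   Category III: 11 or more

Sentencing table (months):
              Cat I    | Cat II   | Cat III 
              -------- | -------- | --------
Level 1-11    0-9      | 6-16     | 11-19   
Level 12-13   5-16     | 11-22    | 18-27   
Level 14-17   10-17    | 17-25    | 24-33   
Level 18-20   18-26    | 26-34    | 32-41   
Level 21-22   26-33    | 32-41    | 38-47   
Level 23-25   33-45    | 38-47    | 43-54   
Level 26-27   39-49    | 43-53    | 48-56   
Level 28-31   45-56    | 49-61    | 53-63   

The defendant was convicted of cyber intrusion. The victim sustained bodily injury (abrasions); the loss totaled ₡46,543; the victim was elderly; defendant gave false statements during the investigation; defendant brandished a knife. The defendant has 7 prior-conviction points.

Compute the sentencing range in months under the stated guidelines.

49-61 months

Base offense level for cyber intrusion: 25.
A1 applies: 25 + 2 = 27.
A2 does not apply.
A3 applies: 27 + 3 = 30.
A4 does not apply.
A5 applies: 30 + 3 = 33.
A6 does not apply.
A7 applies: 33 + 2 = 35.
A8 applies (level before this adjustment is 35 ≥ 13, so +2): 35 + 2 = 37.
Level 37 exceeds the maximum of 31; capped at 31.
Final offense level: 31.
Criminal history: 7 prior points → Category II (6-10).
Level 31 falls in the 28-31 band.
Grid: Level 28-31 × Category II = 49-61 months.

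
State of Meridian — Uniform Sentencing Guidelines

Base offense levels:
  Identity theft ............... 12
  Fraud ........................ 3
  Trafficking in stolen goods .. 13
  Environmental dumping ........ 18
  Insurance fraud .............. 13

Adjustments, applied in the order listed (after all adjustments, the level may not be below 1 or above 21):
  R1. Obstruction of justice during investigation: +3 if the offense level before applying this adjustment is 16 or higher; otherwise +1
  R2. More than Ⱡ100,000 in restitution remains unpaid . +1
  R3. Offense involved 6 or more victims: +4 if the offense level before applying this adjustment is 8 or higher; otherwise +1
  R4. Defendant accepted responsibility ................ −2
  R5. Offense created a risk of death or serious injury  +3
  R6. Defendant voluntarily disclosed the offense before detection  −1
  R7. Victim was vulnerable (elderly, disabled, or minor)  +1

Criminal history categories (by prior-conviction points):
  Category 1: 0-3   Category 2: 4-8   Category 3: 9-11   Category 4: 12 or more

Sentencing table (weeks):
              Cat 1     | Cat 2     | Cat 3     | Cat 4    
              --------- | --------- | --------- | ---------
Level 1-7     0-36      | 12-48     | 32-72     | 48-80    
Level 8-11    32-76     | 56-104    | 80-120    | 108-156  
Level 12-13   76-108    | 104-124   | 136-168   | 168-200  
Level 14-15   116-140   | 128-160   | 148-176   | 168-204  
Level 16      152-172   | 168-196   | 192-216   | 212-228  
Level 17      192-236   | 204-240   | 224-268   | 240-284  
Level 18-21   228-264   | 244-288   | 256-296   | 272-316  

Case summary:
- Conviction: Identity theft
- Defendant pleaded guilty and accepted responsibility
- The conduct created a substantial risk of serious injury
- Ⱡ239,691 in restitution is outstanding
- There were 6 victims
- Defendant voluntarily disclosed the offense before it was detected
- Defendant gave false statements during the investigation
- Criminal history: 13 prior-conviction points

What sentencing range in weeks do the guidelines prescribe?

272-316 weeks

Base offense level for identity theft: 12.
R1 applies (level before this adjustment is 12 < 16, so +1): 12 + 1 = 13.
R2 applies: 13 + 1 = 14.
R3 applies (level before this adjustment is 14 ≥ 8, so +4): 14 + 4 = 18.
R4 applies: 18 − 2 = 16.
R5 applies: 16 + 3 = 19.
R6 applies: 19 − 1 = 18.
R7 does not apply.
Final offense level: 18.
Criminal history: 13 prior points → Category 4 (12+).
Level 18 falls in the 18-21 band.
Grid: Level 18-21 × Category 4 = 272-316 weeks.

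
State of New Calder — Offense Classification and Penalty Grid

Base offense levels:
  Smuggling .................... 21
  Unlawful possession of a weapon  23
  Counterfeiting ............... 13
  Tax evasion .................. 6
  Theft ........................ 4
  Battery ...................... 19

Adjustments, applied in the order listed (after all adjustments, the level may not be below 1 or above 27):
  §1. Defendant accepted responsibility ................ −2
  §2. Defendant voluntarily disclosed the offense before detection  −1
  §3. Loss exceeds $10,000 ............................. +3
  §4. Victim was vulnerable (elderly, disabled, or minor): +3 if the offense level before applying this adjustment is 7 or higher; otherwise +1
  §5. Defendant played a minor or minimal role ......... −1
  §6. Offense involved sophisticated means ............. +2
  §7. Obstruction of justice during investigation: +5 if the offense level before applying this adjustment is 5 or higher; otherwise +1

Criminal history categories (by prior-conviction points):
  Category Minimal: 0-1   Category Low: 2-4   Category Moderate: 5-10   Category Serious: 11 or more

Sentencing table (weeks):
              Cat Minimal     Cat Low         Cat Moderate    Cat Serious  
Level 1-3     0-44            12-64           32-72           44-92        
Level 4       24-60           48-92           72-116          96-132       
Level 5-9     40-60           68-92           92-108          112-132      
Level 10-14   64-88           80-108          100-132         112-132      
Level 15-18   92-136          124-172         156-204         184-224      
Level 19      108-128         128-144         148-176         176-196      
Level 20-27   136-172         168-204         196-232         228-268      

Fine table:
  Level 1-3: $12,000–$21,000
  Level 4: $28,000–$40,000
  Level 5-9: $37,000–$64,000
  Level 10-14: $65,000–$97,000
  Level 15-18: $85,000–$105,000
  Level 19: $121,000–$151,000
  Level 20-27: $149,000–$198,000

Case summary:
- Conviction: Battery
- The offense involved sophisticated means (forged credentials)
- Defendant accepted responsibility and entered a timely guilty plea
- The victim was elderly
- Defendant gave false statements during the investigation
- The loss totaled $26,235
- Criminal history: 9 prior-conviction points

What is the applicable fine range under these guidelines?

Base offense level for battery: 19.
§1 applies: 19 − 2 = 17.
§2 does not apply.
§3 applies: 17 + 3 = 20.
§4 applies (level before this adjustment is 20 ≥ 7, so +3): 20 + 3 = 23.
§5 does not apply.
§6 applies: 23 + 2 = 25.
§7 applies (level before this adjustment is 25 ≥ 5, so +5): 25 + 5 = 30.
Level 30 exceeds the maximum of 27; capped at 27.
Final offense level: 27.
Level 27 falls in the 20-27 band.
Fine table: Level 20-27 → $149,000–$198,000.

$149,000–$198,000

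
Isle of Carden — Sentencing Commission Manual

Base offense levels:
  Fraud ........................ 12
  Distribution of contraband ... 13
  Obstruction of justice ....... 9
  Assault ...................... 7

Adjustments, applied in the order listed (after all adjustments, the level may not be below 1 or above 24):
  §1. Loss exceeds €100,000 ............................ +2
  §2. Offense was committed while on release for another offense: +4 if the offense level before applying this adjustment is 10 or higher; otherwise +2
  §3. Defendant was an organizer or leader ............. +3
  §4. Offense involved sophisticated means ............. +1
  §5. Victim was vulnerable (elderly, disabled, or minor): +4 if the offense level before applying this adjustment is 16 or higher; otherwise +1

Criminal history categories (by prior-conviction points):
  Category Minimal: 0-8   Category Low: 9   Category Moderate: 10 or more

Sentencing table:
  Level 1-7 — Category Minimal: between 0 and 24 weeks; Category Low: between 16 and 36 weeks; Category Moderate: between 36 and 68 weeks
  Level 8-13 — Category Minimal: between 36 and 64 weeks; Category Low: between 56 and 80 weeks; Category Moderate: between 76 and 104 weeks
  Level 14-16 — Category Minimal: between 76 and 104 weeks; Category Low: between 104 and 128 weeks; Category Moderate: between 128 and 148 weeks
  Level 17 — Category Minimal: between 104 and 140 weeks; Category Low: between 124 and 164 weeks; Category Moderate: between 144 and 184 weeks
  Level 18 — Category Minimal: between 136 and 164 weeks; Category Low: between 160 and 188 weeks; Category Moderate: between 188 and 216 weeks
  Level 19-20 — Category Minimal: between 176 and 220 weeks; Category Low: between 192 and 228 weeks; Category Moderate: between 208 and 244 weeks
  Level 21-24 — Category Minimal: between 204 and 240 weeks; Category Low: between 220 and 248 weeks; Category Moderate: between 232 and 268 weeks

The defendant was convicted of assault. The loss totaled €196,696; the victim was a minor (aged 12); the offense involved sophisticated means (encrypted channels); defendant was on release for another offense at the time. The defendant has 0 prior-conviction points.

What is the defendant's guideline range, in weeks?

36-64 weeks

Base offense level for assault: 7.
§1 applies: 7 + 2 = 9.
§2 applies (level before this adjustment is 9 < 10, so +2): 9 + 2 = 11.
§4 applies: 11 + 1 = 12.
§5 applies (level before this adjustment is 12 < 16, so +1): 12 + 1 = 13.
Final offense level: 13.
Criminal history: 0 prior points → Category Minimal (0-8).
Level 13 falls in the 8-13 band.
Grid: Level 8-13 × Category Minimal = 36-64 weeks.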